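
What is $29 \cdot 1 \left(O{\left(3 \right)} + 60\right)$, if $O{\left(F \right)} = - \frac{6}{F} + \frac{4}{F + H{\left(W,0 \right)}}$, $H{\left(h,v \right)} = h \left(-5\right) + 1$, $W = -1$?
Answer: $\frac{15254}{9} \approx 1694.9$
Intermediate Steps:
$H{\left(h,v \right)} = 1 - 5 h$ ($H{\left(h,v \right)} = - 5 h + 1 = 1 - 5 h$)
$O{\left(F \right)} = - \frac{6}{F} + \frac{4}{6 + F}$ ($O{\left(F \right)} = - \frac{6}{F} + \frac{4}{F + \left(1 - -5\right)} = - \frac{6}{F} + \frac{4}{F + \left(1 + 5\right)} = - \frac{6}{F} + \frac{4}{F + 6} = - \frac{6}{F} + \frac{4}{6 + F}$)
$29 \cdot 1 \left(O{\left(3 \right)} + 60\right) = 29 \cdot 1 \left(\frac{2 \left(-18 - 3\right)}{3 \left(6 + 3\right)} + 60\right) = 29 \left(2 \cdot \frac{1}{3} \cdot \frac{1}{9} \left(-18 - 3\right) + 60\right) = 29 \left(2 \cdot \frac{1}{3} \cdot \frac{1}{9} \left(-21\right) + 60\right) = 29 \left(- \frac{14}{9} + 60\right) = 29 \cdot \frac{526}{9} = \frac{15254}{9}$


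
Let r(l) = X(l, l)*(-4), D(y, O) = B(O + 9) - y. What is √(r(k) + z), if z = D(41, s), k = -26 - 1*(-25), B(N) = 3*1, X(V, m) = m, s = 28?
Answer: I*√34 ≈ 5.8309*I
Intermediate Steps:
B(N) = 3
k = -1 (k = -26 + 25 = -1)
D(y, O) = 3 - y
r(l) = -4*l (r(l) = l*(-4) = -4*l)
z = -38 (z = 3 - 1*41 = 3 - 41 = -38)
√(r(k) + z) = √(-4*(-1) - 38) = √(4 - 38) = √(-34) = I*√34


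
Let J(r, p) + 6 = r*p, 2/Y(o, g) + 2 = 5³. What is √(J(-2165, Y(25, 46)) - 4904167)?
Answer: I*√74195765907/123 ≈ 2214.5*I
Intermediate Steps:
Y(o, g) = 2/123 (Y(o, g) = 2/(-2 + 5³) = 2/(-2 + 125) = 2/123)
J(r, p) = -6 + p*r (J(r, p) = -6 + r*p = -6 + p*r)
√(J(-2165, Y(25, 46)) - 4904167) = √((-6 + (2/123)*(-2165)) - 4904167) = √((-6 - 4330/123) - 4904167) = √(-5068/123 - 4904167) = √(-603217609/123) = I*√74195765907/123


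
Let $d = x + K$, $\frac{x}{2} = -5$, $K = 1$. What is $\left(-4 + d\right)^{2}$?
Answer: $169$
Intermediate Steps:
$x = -10$ ($x = 2 \left(-5\right) = -10$)
$d = -9$ ($d = -10 + 1 = -9$)
$\left(-4 + d\right)^{2} = \left(-4 - 9\right)^{2} = \left(-13\right)^{2} = 169$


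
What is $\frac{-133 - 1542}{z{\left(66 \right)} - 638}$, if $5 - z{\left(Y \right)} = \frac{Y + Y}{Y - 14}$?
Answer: $\frac{21775}{8262} \approx 2.6356$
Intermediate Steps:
$z{\left(Y \right)} = 5 - \frac{2 Y}{-14 + Y}$ ($z{\left(Y \right)} = 5 - \frac{Y + Y}{Y - 14} = 5 - \frac{2 Y}{-14 + Y}$)
$\frac{-133 - 1542}{z{\left(66 \right)} - 638} = \frac{-133 - 1542}{\frac{-70 + 3 \cdot 66}{-14 + 66} - 638} = \frac{-133 - 1542}{\frac{-70 + 198}{52} - 638} = - \frac{1675}{\frac{1}{52} \cdot 128 - 638} = - \frac{1675}{\frac{32}{13} - 638} = - \frac{1675}{- \frac{8262}{13}} = \left(-1675\right) \left(- \frac{13}{8262}\right) = \frac{21775}{8262}$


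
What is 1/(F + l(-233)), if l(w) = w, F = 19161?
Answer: 1/18928 ≈ 5.2832e-5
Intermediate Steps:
1/(F + l(-233)) = 1/(19161 - 233) = 1/18928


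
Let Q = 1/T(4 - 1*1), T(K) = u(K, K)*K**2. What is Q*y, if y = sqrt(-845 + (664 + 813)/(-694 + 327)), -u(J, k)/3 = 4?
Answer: -I*sqrt(28588566)/19818 ≈ -0.2698*I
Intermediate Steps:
u(J, k) = -12 (u(J, k) = -3*4 = -12)
T(K) = -12*K**2
Q = -1/108 (Q = 1/(-12*(4 - 1*1)**2) = 1/(-12*(4 - 1)**2) = 1/(-12*3**2) = 1/(-12*9) = 1/(-108) = -1/108 ≈ -0.0092593)
y = 2*I*sqrt(28588566)/367 (y = sqrt(-845 + 1477/(-367)) = sqrt(-845 + 1477*(-1/367)) = sqrt(-845 - 1477/367) = sqrt(-311592/367) = 2*I*sqrt(28588566)/367 ≈ 29.138*I)
Q*y = -I*sqrt(28588566)/19818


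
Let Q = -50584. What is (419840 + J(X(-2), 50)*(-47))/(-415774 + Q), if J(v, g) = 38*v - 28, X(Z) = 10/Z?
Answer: -215043/233179 ≈ -0.92222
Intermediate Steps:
J(v, g) = -28 + 38*v
(419840 + J(X(-2), 50)*(-47))/(-415774 + Q) = (419840 + (-28 + 38*(10/(-2)))*(-47))/(-415774 - 50584) = (419840 + (-28 + 38*(10*(-1/2)))*(-47))/(-466358) = (419840 + (-28 + 38*(-5))*(-47))*(-1/466358) = (419840 + (-28 - 190)*(-47))*(-1/466358) = (419840 - 218*(-47))*(-1/466358) = (419840 + 10246)*(-1/466358) = 430086*(-1/466358) = -215043/233179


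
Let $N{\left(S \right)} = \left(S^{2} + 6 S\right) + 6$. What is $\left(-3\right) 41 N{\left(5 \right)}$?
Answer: $-7503$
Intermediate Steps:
$N{\left(S \right)} = 6 + S^{2} + 6 S$
$\left(-3\right) 41 N{\left(5 \right)} = \left(-3\right) 41 \left(6 + 5^{2} + 6 \cdot 5\right) = - 123 \left(6 + 25 + 30\right) = \left(-123\right) 61 = -7503$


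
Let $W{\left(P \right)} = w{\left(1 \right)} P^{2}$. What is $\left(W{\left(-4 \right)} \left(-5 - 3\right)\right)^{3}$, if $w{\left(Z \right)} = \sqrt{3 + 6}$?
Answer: $-56623104$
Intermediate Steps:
$w{\left(Z \right)} = 3$ ($w{\left(Z \right)} = \sqrt{9} = 3$)
$W{\left(P \right)} = 3 P^{2}$
$\left(W{\left(-4 \right)} \left(-5 - 3\right)\right)^{3} = \left(3 \left(-4\right)^{2} \left(-5 - 3\right)\right)^{3} = \left(3 \cdot 16 \left(-5 - 3\right)\right)^{3} = \left(48 \left(-8\right)\right)^{3} = \left(-384\right)^{3} = -56623104$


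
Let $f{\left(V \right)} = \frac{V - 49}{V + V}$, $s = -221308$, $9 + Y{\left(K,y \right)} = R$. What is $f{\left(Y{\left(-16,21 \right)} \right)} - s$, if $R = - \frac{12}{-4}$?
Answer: $\frac{2655751}{12} \approx 2.2131 \cdot 10^{5}$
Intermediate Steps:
$R = 3$ ($R = \left(-12\right) \left(- \frac{1}{4}\right) = 3$)
$Y{\left(K,y \right)} = -6$ ($Y{\left(K,y \right)} = -9 + 3 = -6$)
$f{\left(V \right)} = \frac{-49 + V}{2 V}$
$f{\left(Y{\left(-16,21 \right)} \right)} - s = \frac{-49 - 6}{2 \left(-6\right)} - -221308 = \frac{1}{2} \left(- \frac{1}{6}\right) \left(-55\right) + 221308 = \frac{55}{12} + 221308 = \frac{2655751}{12}$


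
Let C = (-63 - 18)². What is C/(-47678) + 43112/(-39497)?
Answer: -2314633753/1883137966 ≈ -1.2291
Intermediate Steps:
C = 6561 (C = (-81)² = 6561)
C/(-47678) + 43112/(-39497) = 6561/(-47678) + 43112/(-39497) = 6561*(-1/47678) + 43112*(-1/39497) = -6561/47678 - 43112/39497 = -2314633753/1883137966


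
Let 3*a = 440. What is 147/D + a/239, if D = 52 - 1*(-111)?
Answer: 177119/116871 ≈ 1.5155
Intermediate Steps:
a = 440/3 (a = (1/3)*440 = 440/3 ≈ 146.67)
D = 163 (D = 52 + 111 = 163)
147/D + a/239 = 147/163 + (440/3)/239 = 147*(1/163) + (440/3)*(1/239) = 147/163 + 440/717 = 177119/116871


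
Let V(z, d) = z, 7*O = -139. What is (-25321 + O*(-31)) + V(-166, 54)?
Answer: -174100/7 ≈ -24871.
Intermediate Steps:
O = -139/7 (O = (⅐)*(-139) = -139/7 ≈ -19.857)
(-25321 + O*(-31)) + V(-166, 54) = (-25321 - 139/7*(-31)) - 166 = (-25321 + 4309/7) - 166 = -172938/7 - 166 = -174100/7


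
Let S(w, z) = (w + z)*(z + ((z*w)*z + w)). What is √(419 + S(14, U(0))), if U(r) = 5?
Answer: √7430 ≈ 86.197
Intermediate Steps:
S(w, z) = (w + z)*(w + z + w*z²) (S(w, z) = (w + z)*(z + ((w*z)*z + w)) = (w + z)*(z + (w*z² + w)) = (w + z)*(z + (w + w*z²)) = (w + z)*(w + z + w*z²))
√(419 + S(14, U(0))) = √(419 + (14² + 5² + 14*5³ + 14²*5² + 2*14*5)) = √(419 + (196 + 25 + 14*125 + 196*25 + 140)) = √(419 + (196 + 25 + 1750 + 4900 + 140)) = √(419 + 7011) = √7430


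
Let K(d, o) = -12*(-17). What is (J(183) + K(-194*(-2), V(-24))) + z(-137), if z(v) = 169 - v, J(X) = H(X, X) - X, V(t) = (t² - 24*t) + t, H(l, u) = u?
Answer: 510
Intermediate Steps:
V(t) = t² - 23*t
J(X) = 0 (J(X) = X - X = 0)
K(d, o) = 204
(J(183) + K(-194*(-2), V(-24))) + z(-137) = (0 + 204) + (169 - 1*(-137)) = 204 + (169 + 137) = 204 + 306 = 510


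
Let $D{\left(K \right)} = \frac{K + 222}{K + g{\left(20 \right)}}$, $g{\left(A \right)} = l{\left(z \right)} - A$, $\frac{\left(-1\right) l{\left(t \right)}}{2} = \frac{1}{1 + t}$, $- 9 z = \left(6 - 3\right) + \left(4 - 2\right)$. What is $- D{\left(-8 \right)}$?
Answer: $\frac{428}{65} \approx 6.5846$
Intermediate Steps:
$z = - \frac{5}{9}$ ($z = - \frac{\left(6 - 3\right) + \left(4 - 2\right)}{9} = - \frac{3 + \left(4 - 2\right)}{9} = - \frac{3 + 2}{9} = \left(- \frac{1}{9}\right) 5 = - \frac{5}{9} \approx -0.55556$)
$l{\left(t \right)} = - \frac{2}{1 + t}$
$g{\left(A \right)} = - \frac{9}{2} - A$ ($g{\left(A \right)} = - \frac{2}{1 - \frac{5}{9}} - A = - \frac{2}{\frac{4}{9}} - A = \left(-2\right) \frac{9}{4} - A = - \frac{9}{2} - A$)
$D{\left(K \right)} = \frac{222 + K}{- \frac{49}{2} + K}$ ($D{\left(K \right)} = \frac{K + 222}{K - \frac{49}{2}} = \frac{222 + K}{K - \frac{49}{2}} = \frac{222 + K}{- \frac{49}{2} + K}$)
$- D{\left(-8 \right)} = - \frac{2 \left(222 - 8\right)}{-49 + 2 \left(-8\right)} = - \frac{2 \cdot 214}{-49 - 16} = - \frac{2 \cdot 214}{-65} = - \frac{2 \left(-1\right) 214}{65} = \left(-1\right) \left(- \frac{428}{65}\right) = \frac{428}{65}$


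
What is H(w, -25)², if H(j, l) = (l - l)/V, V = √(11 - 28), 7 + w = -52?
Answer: 0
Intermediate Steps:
w = -59 (w = -7 - 52 = -59)
V = I*√17 (V = √(-17) = I*√17 ≈ 4.1231*I)
H(j, l) = 0 (H(j, l) = (l - l)/((I*√17)) = 0*(-I*√17/17) = 0)
H(w, -25)² = 0² = 0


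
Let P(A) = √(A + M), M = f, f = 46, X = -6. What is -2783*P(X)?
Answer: -5566*√10 ≈ -17601.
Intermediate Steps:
M = 46
P(A) = √(46 + A) (P(A) = √(A + 46) = √(46 + A))
-2783*P(X) = -2783*√(46 - 6) = -5566*√10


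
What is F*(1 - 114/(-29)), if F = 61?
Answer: 8723/29 ≈ 300.79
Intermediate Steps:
F*(1 - 114/(-29)) = 61*(1 - 114/(-29)) = 61*(1 - 114*(-1/29)) = 61*(1 + 114/29) = 61*(143/29) = 8723/29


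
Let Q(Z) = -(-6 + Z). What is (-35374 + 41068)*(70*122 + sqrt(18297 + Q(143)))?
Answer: 48626760 + 22776*sqrt(1135) ≈ 4.9394e+7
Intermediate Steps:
Q(Z) = 6 - Z
(-35374 + 41068)*(70*122 + sqrt(18297 + Q(143))) = (-35374 + 41068)*(70*122 + sqrt(18297 + (6 - 1*143))) = 5694*(8540 + sqrt(18297 + (6 - 143))) = 5694*(8540 + sqrt(18297 - 137)) = 5694*(8540 + sqrt(18160)) = 5694*(8540 + 4*sqrt(1135)) = 48626760 + 22776*sqrt(1135)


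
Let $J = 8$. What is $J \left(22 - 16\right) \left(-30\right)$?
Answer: $-1440$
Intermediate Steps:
$J \left(22 - 16\right) \left(-30\right) = 8 \left(22 - 16\right) \left(-30\right) = 8 \cdot 6 \left(-30\right) = 48 \left(-30\right) = -1440$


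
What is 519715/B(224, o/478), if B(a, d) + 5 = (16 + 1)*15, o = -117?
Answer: 103943/50 ≈ 2078.9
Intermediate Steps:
B(a, d) = 250 (B(a, d) = -5 + (16 + 1)*15 = -5 + 17*15 = -5 + 255 = 250)
519715/B(224, o/478) = 519715/250 = 519715*(1/250) = 103943/50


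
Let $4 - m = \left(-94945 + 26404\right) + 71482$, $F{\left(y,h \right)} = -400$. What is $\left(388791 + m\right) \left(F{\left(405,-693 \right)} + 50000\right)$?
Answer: $19138358400$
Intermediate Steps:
$m = -2937$ ($m = 4 - \left(\left(-94945 + 26404\right) + 71482\right) = 4 - \left(-68541 + 71482\right) = 4 - 2941 = -2937$)
$\left(388791 + m\right) \left(F{\left(405,-693 \right)} + 50000\right) = \left(388791 - 2937\right) \left(-400 + 50000\right) = 385854 \cdot 49600 = 19138358400$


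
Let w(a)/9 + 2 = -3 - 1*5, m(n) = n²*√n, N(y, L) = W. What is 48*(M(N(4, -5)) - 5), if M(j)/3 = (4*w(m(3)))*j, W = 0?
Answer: -240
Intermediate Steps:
N(y, L) = 0
m(n) = n^(5/2)
w(a) = -90 (w(a) = -18 + 9*(-3 - 1*5) = -18 + 9*(-3 - 5) = -18 + 9*(-8) = -18 - 72 = -90)
M(j) = -1080*j (M(j) = 3*((4*(-90))*j) = 3*(-360*j) = -1080*j)
48*(M(N(4, -5)) - 5) = 48*(-1080*0 - 5) = 48*(0 - 5) = 48*(-5) = -240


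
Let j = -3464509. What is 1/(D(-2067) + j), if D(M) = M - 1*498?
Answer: -1/3467074 ≈ -2.8843e-7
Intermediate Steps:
D(M) = -498 + M (D(M) = M - 498 = -498 + M)
1/(D(-2067) + j) = 1/((-498 - 2067) - 3464509) = 1/(-2565 - 3464509) = 1/(-3467074) = -1/3467074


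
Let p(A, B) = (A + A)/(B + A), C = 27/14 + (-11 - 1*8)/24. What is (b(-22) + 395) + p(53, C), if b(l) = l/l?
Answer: 3619428/9095 ≈ 397.96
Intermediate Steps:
C = 191/168 (C = 27*(1/14) + (-11 - 8)*(1/24) = 27/14 - 19*1/24 = 27/14 - 19/24 = 191/168 ≈ 1.1369)
p(A, B) = 2*A/(A + B) (p(A, B) = (2*A)/(A + B) = 2*A/(A + B))
b(l) = 1
(b(-22) + 395) + p(53, C) = (1 + 395) + 2*53/(53 + 191/168) = 396 + 2*53/(9095/168) = 396 + 2*53*(168/9095) = 396 + 17808/9095 = 3619428/9095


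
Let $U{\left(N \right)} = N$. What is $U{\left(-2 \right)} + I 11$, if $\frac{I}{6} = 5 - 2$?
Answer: $196$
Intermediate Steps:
$I = 18$ ($I = 6 \left(5 - 2\right) = 6 \cdot 3 = 18$)
$U{\left(-2 \right)} + I 11 = -2 + 18 \cdot 11 = -2 + 198 = 196$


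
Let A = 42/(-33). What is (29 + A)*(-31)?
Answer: -9455/11 ≈ -859.54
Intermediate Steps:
A = -14/11 (A = 42*(-1/33) = -14/11 ≈ -1.2727)
(29 + A)*(-31) = (29 - 14/11)*(-31) = (305/11)*(-31) = -9455/11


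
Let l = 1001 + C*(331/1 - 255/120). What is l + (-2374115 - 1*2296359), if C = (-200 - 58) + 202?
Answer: -4687890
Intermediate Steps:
C = -56 (C = -258 + 202 = -56)
l = -17416 (l = 1001 - 56*(331/1 - 255/120) = 1001 - 56*(331*1 - 255*1/120) = 1001 - 56*(331 - 17/8) = 1001 - 56*2631/8 = 1001 - 18417 = -17416)
l + (-2374115 - 1*2296359) = -17416 + (-2374115 - 1*2296359) = -17416 + (-2374115 - 2296359) = -17416 - 4670474 = -4687890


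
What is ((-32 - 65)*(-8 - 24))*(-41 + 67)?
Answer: 80704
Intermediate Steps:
((-32 - 65)*(-8 - 24))*(-41 + 67) = -97*(-32)*26 = 3104*26 = 80704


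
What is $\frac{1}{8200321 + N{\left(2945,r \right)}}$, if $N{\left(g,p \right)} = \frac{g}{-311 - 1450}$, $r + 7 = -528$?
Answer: $\frac{1761}{14440762336} \approx 1.2195 \cdot 10^{-7}$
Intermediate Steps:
$r = -535$ ($r = -7 - 528 = -535$)
$N{\left(g,p \right)} = - \frac{g}{1761}$ ($N{\left(g,p \right)} = \frac{g}{-1761} = g \left(- \frac{1}{1761}\right) = - \frac{g}{1761}$)
$\frac{1}{8200321 + N{\left(2945,r \right)}} = \frac{1}{8200321 - \frac{2945}{1761}} = \frac{1}{\frac{14440762336}{1761}} = \frac{1761}{14440762336}$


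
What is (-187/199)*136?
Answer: -25432/199 ≈ -127.80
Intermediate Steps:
(-187/199)*136 = ((1/199)*(-187))*136 = -187/199*136 = -25432/199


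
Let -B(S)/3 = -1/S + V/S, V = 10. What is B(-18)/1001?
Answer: 3/2002 ≈ 0.0014985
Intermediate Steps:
B(S) = -27/S (B(S) = -3*(-1/S + 10/S) = -27/S)
B(-18)/1001 = -27/(-18)/1001 = -27*(-1/18)*(1/1001) = (3/2)*(1/1001) = 3/2002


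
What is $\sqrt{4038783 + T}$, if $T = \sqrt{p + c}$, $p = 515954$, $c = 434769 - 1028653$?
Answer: $\sqrt{4038783 + i \sqrt{77930}} \approx 2009.7 + 0.069 i$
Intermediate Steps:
$c = -593884$ ($c = 434769 - 1028653 = -593884$)
$T = i \sqrt{77930}$ ($T = \sqrt{515954 - 593884} = \sqrt{-77930} = i \sqrt{77930} \approx 279.16 i$)
$\sqrt{4038783 + T} = \sqrt{4038783 + i \sqrt{77930}}$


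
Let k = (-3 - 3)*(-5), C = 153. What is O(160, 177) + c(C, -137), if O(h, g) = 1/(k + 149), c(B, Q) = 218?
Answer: 39023/179 ≈ 218.01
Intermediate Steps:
k = 30 (k = -6*(-5) = 30)
O(h, g) = 1/179 (O(h, g) = 1/(30 + 149) = 1/179)
O(160, 177) + c(C, -137) = 1/179 + 218 = 39023/179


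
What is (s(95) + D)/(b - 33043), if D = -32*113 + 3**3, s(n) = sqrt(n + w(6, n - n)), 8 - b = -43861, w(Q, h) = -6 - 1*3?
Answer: -3589/10826 + sqrt(86)/10826 ≈ -0.33066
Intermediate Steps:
w(Q, h) = -9 (w(Q, h) = -6 - 3 = -9)
b = 43869 (b = 8 - 1*(-43861) = 8 + 43861 = 43869)
s(n) = sqrt(-9 + n) (s(n) = sqrt(n - 9) = sqrt(-9 + n))
D = -3589 (D = -3616 + 27 = -3589)
(s(95) + D)/(b - 33043) = (sqrt(-9 + 95) - 3589)/(43869 - 33043) = (sqrt(86) - 3589)/10826 = (-3589 + sqrt(86))*(1/10826) = -3589/10826 + sqrt(86)/10826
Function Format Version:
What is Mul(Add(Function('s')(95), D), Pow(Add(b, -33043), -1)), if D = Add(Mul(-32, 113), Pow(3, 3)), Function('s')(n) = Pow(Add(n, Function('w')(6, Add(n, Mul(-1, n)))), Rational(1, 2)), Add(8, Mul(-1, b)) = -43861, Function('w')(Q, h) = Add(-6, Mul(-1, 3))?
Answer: Add(Rational(-3589, 10826), Mul(Rational(1, 10826), Pow(86, Rational(1, 2)))) ≈ -0.33066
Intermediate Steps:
Function('w')(Q, h) = -9 (Function('w')(Q, h) = Add(-6, -3) = -9)
b = 43869 (b = Add(8, Mul(-1, -43861)) = Add(8, 43861) = 43869)
Function('s')(n) = Pow(Add(-9, n), Rational(1, 2)) (Function('s')(n) = Pow(Add(n, -9), Rational(1, 2)) = Pow(Add(-9, n), Rational(1, 2)))
D = -3589 (D = Add(-3616, 27) = -3589)
Mul(Add(Function('s')(95), D), Pow(Add(b, -33043), -1)) = Mul(Add(Pow(Add(-9, 95), Rational(1, 2)), -3589), Pow(Add(43869, -33043), -1)) = Mul(Add(Pow(86, Rational(1, 2)), -3589), Pow(10826, -1)) = Mul(Add(-3589, Pow(86, Rational(1, 2))), Rational(1, 10826)) = Add(Rational(-3589, 10826), Mul(Rational(1, 10826), Pow(86, Rational(1, 2))))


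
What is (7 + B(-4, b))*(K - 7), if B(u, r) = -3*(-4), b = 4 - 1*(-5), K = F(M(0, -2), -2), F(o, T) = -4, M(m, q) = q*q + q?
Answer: -209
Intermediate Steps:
M(m, q) = q + q² (M(m, q) = q² + q = q + q²)
K = -4
b = 9 (b = 4 + 5 = 9)
B(u, r) = 12
(7 + B(-4, b))*(K - 7) = (7 + 12)*(-4 - 7) = 19*(-11) = -209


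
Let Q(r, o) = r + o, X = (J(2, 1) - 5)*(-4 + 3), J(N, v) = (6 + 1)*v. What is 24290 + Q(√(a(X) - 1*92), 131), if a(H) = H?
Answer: 24421 + I*√94 ≈ 24421.0 + 9.6954*I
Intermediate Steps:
J(N, v) = 7*v
X = -2 (X = (7*1 - 5)*(-4 + 3) = (7 - 5)*(-1) = 2*(-1) = -2)
Q(r, o) = o + r
24290 + Q(√(a(X) - 1*92), 131) = 24290 + (131 + √(-2 - 1*92)) = 24290 + (131 + √(-2 - 92)) = 24290 + (131 + √(-94)) = 24290 + (131 + I*√94) = 24421 + I*√94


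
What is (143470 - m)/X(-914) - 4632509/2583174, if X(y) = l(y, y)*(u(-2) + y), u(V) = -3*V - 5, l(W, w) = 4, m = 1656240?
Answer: 44213979649/107201721 ≈ 412.44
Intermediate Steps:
u(V) = -5 - 3*V
X(y) = 4 + 4*y (X(y) = 4*((-5 - 3*(-2)) + y) = 4*((-5 + 6) + y) = 4*(1 + y) = 4 + 4*y)
(143470 - m)/X(-914) - 4632509/2583174 = (143470 - 1*1656240)/(4 + 4*(-914)) - 4632509/2583174 = (143470 - 1656240)/(4 - 3656) - 4632509*1/2583174 = -1512770/(-3652) - 4632509/2583174 = -1512770*(-1/3652) - 4632509/2583174 = 756385/1826 - 4632509/2583174 = 44213979649/107201721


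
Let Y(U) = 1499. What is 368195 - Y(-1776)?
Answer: 366696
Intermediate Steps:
368195 - Y(-1776) = 368195 - 1*1499 = 368195 - 1499 = 366696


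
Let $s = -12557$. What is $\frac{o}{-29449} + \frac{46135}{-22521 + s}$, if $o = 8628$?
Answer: $- \frac{1661282599}{1033012022} \approx -1.6082$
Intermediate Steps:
$\frac{o}{-29449} + \frac{46135}{-22521 + s} = \frac{8628}{-29449} + \frac{46135}{-22521 - 12557} = 8628 \left(- \frac{1}{29449}\right) + \frac{46135}{-35078} = - \frac{8628}{29449} + 46135 \left(- \frac{1}{35078}\right) = - \frac{8628}{29449} - \frac{46135}{35078} = - \frac{1661282599}{1033012022}$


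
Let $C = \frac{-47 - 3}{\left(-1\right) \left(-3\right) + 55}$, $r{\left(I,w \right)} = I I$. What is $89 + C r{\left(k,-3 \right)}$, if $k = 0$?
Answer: $89$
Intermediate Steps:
$r{\left(I,w \right)} = I^{2}$
$C = - \frac{25}{29}$ ($C = - \frac{50}{3 + 55} = - \frac{50}{58} = \left(-50\right) \frac{1}{58} = - \frac{25}{29} \approx -0.86207$)
$89 + C r{\left(k,-3 \right)} = 89 - \frac{25 \cdot 0^{2}}{29} = 89 - 0 = 89 + 0 = 89$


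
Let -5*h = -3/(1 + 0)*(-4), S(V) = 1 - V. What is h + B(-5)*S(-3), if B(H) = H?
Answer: -112/5 ≈ -22.400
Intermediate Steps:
h = -12/5 (h = -(-3/(1 + 0))*(-4)/5 = -(-3/1)*(-4)/5 = -(-3*1)*(-4)/5 = -(-3)*(-4)/5 = -⅕*12 = -12/5 ≈ -2.4000)
h + B(-5)*S(-3) = -12/5 - 5*(1 - 1*(-3)) = -12/5 - 5*(1 + 3) = -12/5 - 5*4 = -12/5 - 20 = -112/5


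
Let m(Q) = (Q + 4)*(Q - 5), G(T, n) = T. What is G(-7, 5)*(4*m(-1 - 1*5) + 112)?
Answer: -1400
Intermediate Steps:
m(Q) = (-5 + Q)*(4 + Q) (m(Q) = (4 + Q)*(-5 + Q) = (-5 + Q)*(4 + Q))
G(-7, 5)*(4*m(-1 - 1*5) + 112) = -7*(4*(-20 + (-1 - 1*5)² - (-1 - 1*5)) + 112) = -7*(4*(-20 + (-1 - 5)² - (-1 - 5)) + 112) = -7*(4*(-20 + (-6)² - 1*(-6)) + 112) = -7*(4*(-20 + 36 + 6) + 112) = -7*(4*22 + 112) = -7*(88 + 112) = -7*200 = -1400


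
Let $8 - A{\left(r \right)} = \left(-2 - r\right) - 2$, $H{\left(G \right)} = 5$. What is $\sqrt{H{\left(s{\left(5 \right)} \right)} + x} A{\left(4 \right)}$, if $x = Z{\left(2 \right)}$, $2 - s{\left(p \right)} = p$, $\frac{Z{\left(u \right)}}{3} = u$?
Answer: $16 \sqrt{11} \approx 53.066$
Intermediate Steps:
$Z{\left(u \right)} = 3 u$
$s{\left(p \right)} = 2 - p$
$x = 6$ ($x = 3 \cdot 2 = 6$)
$A{\left(r \right)} = 12 + r$ ($A{\left(r \right)} = 8 - \left(\left(-2 - r\right) - 2\right) = 8 - \left(-4 - r\right) = 8 + \left(4 + r\right) = 12 + r$)
$\sqrt{H{\left(s{\left(5 \right)} \right)} + x} A{\left(4 \right)} = \sqrt{5 + 6} \left(12 + 4\right) = \sqrt{11} \cdot 16 = 16 \sqrt{11}$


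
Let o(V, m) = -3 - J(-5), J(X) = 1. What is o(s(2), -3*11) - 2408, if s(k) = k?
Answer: -2412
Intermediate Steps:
o(V, m) = -4 (o(V, m) = -3 - 1*1 = -3 - 1 = -4)
o(s(2), -3*11) - 2408 = -4 - 2408 = -2412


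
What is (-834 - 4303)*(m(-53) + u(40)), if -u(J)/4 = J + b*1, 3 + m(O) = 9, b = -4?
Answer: 708906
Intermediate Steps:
m(O) = 6 (m(O) = -3 + 9 = 6)
u(J) = 16 - 4*J (u(J) = -4*(J - 4*1) = -4*(J - 4) = -4*(-4 + J) = 16 - 4*J)
(-834 - 4303)*(m(-53) + u(40)) = (-834 - 4303)*(6 + (16 - 4*40)) = -5137*(6 + (16 - 160)) = -5137*(6 - 144) = -5137*(-138) = 708906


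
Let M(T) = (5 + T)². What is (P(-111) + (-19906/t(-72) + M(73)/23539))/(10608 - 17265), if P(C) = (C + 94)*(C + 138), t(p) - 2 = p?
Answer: 143657428/5484469305 ≈ 0.026193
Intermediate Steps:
t(p) = 2 + p
P(C) = (94 + C)*(138 + C)
(P(-111) + (-19906/t(-72) + M(73)/23539))/(10608 - 17265) = ((12972 + (-111)² + 232*(-111)) + (-19906/(2 - 72) + (5 + 73)²/23539))/(10608 - 17265) = ((12972 + 12321 - 25752) + (-19906/(-70) + 78²*(1/23539)))/(-6657) = (-459 + (-19906*(-1/70) + 6084*(1/23539)))*(-1/6657) = (-459 + (9953/35 + 6084/23539))*(-1/6657) = (-459 + 234496607/823865)*(-1/6657) = -143657428/823865*(-1/6657) = 143657428/5484469305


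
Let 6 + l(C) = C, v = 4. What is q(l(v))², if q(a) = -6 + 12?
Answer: 36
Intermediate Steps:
l(C) = -6 + C
q(a) = 6
q(l(v))² = 6² = 36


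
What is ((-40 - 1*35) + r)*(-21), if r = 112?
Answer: -777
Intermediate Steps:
((-40 - 1*35) + r)*(-21) = ((-40 - 1*35) + 112)*(-21) = ((-40 - 35) + 112)*(-21) = (-75 + 112)*(-21) = 37*(-21) = -777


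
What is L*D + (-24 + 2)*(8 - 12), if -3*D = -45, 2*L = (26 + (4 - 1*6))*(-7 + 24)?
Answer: 3148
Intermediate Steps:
L = 204 (L = ((26 + (4 - 1*6))*(-7 + 24))/2 = ((26 + (4 - 6))*17)/2 = ((26 - 2)*17)/2 = (24*17)/2 = (1/2)*408 = 204)
D = 15 (D = -1/3*(-45) = 15)
L*D + (-24 + 2)*(8 - 12) = 204*15 + (-24 + 2)*(8 - 12) = 3060 - 22*(-4) = 3060 + 88 = 3148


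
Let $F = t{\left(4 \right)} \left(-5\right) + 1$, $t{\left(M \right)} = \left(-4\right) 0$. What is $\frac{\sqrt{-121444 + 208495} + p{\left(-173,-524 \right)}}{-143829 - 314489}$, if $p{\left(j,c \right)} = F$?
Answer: $- \frac{1}{458318} - \frac{\sqrt{87051}}{458318} \approx -0.00064594$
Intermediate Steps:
$t{\left(M \right)} = 0$
$F = 1$ ($F = 0 \left(-5\right) + 1 = 0 + 1 = 1$)
$p{\left(j,c \right)} = 1$
$\frac{\sqrt{-121444 + 208495} + p{\left(-173,-524 \right)}}{-143829 - 314489} = \frac{\sqrt{-121444 + 208495} + 1}{-143829 - 314489} = \frac{\sqrt{87051} + 1}{-458318} = \left(1 + \sqrt{87051}\right) \left(- \frac{1}{458318}\right) = - \frac{1}{458318} - \frac{\sqrt{87051}}{458318}$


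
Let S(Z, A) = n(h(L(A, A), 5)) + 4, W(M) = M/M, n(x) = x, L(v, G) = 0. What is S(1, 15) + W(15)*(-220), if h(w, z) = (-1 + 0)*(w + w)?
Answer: -216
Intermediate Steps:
h(w, z) = -2*w
W(M) = 1
S(Z, A) = 4 (S(Z, A) = -2*0 + 4 = 0 + 4 = 4)
S(1, 15) + W(15)*(-220) = 4 + 1*(-220) = 4 - 220 = -216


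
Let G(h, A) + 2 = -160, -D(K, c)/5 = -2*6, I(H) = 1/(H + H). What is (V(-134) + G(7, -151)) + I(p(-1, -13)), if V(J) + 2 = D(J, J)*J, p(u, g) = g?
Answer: -213305/26 ≈ -8204.0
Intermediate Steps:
I(H) = 1/(2*H)
D(K, c) = 60 (D(K, c) = -(-10)*6 = -5*(-12) = 60)
G(h, A) = -162 (G(h, A) = -2 - 160 = -162)
V(J) = -2 + 60*J
(V(-134) + G(7, -151)) + I(p(-1, -13)) = ((-2 + 60*(-134)) - 162) + (½)/(-13) = ((-2 - 8040) - 162) + (½)*(-1/13) = (-8042 - 162) - 1/26 = -8204 - 1/26 = -213305/26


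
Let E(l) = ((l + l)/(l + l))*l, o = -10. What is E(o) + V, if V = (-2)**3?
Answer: -18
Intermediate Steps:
V = -8
E(l) = l (E(l) = ((2*l)/((2*l)))*l = ((2*l)*(1/(2*l)))*l = 1*l = l)
E(o) + V = -10 - 8 = -18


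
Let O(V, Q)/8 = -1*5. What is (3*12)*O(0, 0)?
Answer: -1440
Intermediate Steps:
O(V, Q) = -40 (O(V, Q) = 8*(-1*5) = 8*(-5) = -40)
(3*12)*O(0, 0) = (3*12)*(-40) = 36*(-40) = -1440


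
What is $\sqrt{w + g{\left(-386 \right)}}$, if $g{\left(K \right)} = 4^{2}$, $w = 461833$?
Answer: $\sqrt{461849} \approx 679.59$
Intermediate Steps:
$g{\left(K \right)} = 16$
$\sqrt{w + g{\left(-386 \right)}} = \sqrt{461833 + 16} = \sqrt{461849}$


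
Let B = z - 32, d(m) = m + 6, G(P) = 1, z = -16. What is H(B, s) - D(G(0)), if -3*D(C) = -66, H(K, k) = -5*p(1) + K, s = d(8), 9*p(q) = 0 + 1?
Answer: -635/9 ≈ -70.556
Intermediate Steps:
p(q) = ⅑ (p(q) = (0 + 1)/9 = (⅑)*1 = ⅑)
d(m) = 6 + m
s = 14 (s = 6 + 8 = 14)
B = -48 (B = -16 - 32 = -48)
H(K, k) = -5/9 + K (H(K, k) = -5*⅑ + K = -5/9 + K)
D(C) = 22 (D(C) = -⅓*(-66) = 22)
H(B, s) - D(G(0)) = (-5/9 - 48) - 1*22 = -437/9 - 22 = -635/9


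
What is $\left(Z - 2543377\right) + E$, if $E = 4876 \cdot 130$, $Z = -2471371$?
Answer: $-4380868$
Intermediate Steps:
$E = 633880$
$\left(Z - 2543377\right) + E = \left(-2471371 - 2543377\right) + 633880 = -5014748 + 633880 = -4380868$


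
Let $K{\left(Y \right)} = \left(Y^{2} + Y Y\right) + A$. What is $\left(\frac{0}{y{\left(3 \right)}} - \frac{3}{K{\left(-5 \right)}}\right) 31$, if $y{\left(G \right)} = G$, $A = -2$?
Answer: $- \frac{31}{16} \approx -1.9375$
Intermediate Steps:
$K{\left(Y \right)} = -2 + 2 Y^{2}$ ($K{\left(Y \right)} = \left(Y^{2} + Y Y\right) - 2 = \left(Y^{2} + Y^{2}\right) - 2 = 2 Y^{2} - 2 = -2 + 2 Y^{2}$)
$\left(\frac{0}{y{\left(3 \right)}} - \frac{3}{K{\left(-5 \right)}}\right) 31 = \left(\frac{0}{3} - \frac{3}{-2 + 2 \left(-5\right)^{2}}\right) 31 = \left(0 \cdot \frac{1}{3} - \frac{3}{-2 + 2 \cdot 25}\right) 31 = \left(0 - \frac{3}{-2 + 50}\right) 31 = \left(0 - \frac{3}{48}\right) 31 = \left(0 - \frac{1}{16}\right) 31 = \left(- \frac{1}{16}\right) 31 = - \frac{31}{16}$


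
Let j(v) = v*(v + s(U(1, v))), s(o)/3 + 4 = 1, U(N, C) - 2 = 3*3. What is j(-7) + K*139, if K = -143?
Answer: -19765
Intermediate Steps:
U(N, C) = 11 (U(N, C) = 2 + 3*3 = 2 + 9 = 11)
s(o) = -9 (s(o) = -12 + 3*1 = -12 + 3 = -9)
j(v) = v*(-9 + v) (j(v) = v*(v - 9) = v*(-9 + v))
j(-7) + K*139 = -7*(-9 - 7) - 143*139 = -7*(-16) - 19877 = 112 - 19877 = -19765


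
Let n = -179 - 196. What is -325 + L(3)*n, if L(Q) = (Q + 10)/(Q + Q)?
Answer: -2275/2 ≈ -1137.5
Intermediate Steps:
n = -375
L(Q) = (10 + Q)/(2*Q) (L(Q) = (10 + Q)/((2*Q)) = (10 + Q)*(1/(2*Q)) = (10 + Q)/(2*Q))
-325 + L(3)*n = -325 + ((½)*(10 + 3)/3)*(-375) = -325 + ((½)*(⅓)*13)*(-375) = -325 + (13/6)*(-375) = -325 - 1625/2 = -2275/2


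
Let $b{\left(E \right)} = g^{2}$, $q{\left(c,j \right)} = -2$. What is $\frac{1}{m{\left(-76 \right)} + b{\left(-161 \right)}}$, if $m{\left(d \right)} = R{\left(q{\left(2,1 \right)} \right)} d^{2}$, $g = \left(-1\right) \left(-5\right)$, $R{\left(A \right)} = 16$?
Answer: $\frac{1}{92441} \approx 1.0818 \cdot 10^{-5}$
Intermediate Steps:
$g = 5$
$b{\left(E \right)} = 25$ ($b{\left(E \right)} = 5^{2} = 25$)
$m{\left(d \right)} = 16 d^{2}$
$\frac{1}{m{\left(-76 \right)} + b{\left(-161 \right)}} = \frac{1}{16 \left(-76\right)^{2} + 25} = \frac{1}{16 \cdot 5776 + 25} = \frac{1}{92416 + 25} = \frac{1}{92441}$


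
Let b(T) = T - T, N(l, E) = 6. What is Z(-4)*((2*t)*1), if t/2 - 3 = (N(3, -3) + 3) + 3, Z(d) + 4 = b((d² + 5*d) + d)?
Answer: -240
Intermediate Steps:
b(T) = 0
Z(d) = -4 (Z(d) = -4 + 0 = -4)
t = 30 (t = 6 + 2*((6 + 3) + 3) = 6 + 2*(9 + 3) = 6 + 2*12 = 6 + 24 = 30)
Z(-4)*((2*t)*1) = -4*2*30 = -240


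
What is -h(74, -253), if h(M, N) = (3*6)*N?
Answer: 4554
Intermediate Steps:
h(M, N) = 18*N
-h(74, -253) = -18*(-253) = -1*(-4554) = 4554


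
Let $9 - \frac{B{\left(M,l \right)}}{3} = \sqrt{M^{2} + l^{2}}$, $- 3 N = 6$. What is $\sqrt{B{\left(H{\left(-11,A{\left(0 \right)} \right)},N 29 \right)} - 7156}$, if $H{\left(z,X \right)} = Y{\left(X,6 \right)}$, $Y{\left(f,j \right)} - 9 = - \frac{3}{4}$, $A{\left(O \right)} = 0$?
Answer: $\frac{\sqrt{-28516 - 3 \sqrt{54913}}}{2} \approx 85.468 i$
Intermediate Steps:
$N = -2$ ($N = \left(- \frac{1}{3}\right) 6 = -2$)
$Y{\left(f,j \right)} = \frac{33}{4}$ ($Y{\left(f,j \right)} = 9 - \frac{3}{4} = \frac{33}{4}$)
$H{\left(z,X \right)} = \frac{33}{4}$
$B{\left(M,l \right)} = 27 - 3 \sqrt{M^{2} + l^{2}}$
$\sqrt{B{\left(H{\left(-11,A{\left(0 \right)} \right)},N 29 \right)} - 7156} = \sqrt{\left(27 - 3 \sqrt{\left(\frac{33}{4}\right)^{2} + \left(\left(-2\right) 29\right)^{2}}\right) - 7156} = \sqrt{\left(27 - 3 \sqrt{\frac{1089}{16} + \left(-58\right)^{2}}\right) - 7156} = \sqrt{\left(27 - 3 \sqrt{\frac{1089}{16} + 3364}\right) - 7156} = \sqrt{\left(27 - 3 \sqrt{\frac{54913}{16}}\right) - 7156} = \sqrt{\left(27 - 3 \frac{\sqrt{54913}}{4}\right) - 7156} = \sqrt{\left(27 - \frac{3 \sqrt{54913}}{4}\right) - 7156} = \sqrt{-7129 - \frac{3 \sqrt{54913}}{4}}$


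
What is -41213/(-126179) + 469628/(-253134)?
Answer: -24412389935/15970097493 ≈ -1.5286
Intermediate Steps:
-41213/(-126179) + 469628/(-253134) = -41213*(-1/126179) + 469628*(-1/253134) = 41213/126179 - 234814/126567 = -24412389935/15970097493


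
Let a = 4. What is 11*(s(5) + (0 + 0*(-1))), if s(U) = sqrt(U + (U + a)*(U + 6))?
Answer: 22*sqrt(26) ≈ 112.18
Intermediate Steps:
s(U) = sqrt(U + (4 + U)*(6 + U)) (s(U) = sqrt(U + (U + 4)*(U + 6)) = sqrt(U + (4 + U)*(6 + U)))
11*(s(5) + (0 + 0*(-1))) = 11*(sqrt(24 + 5**2 + 11*5) + (0 + 0*(-1))) = 11*(sqrt(24 + 25 + 55) + (0 + 0)) = 11*(sqrt(104) + 0) = 11*(2*sqrt(26) + 0) = 11*(2*sqrt(26)) = 22*sqrt(26)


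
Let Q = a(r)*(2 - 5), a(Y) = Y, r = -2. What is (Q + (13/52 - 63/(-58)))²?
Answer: 724201/13456 ≈ 53.820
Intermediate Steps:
Q = 6 (Q = -2*(2 - 5) = -2*(-3) = 6)
(Q + (13/52 - 63/(-58)))² = (6 + (13/52 - 63/(-58)))² = (6 + (13*(1/52) - 63*(-1/58)))² = (6 + (¼ + 63/58))² = (6 + 155/116)² = (851/116)² = 724201/13456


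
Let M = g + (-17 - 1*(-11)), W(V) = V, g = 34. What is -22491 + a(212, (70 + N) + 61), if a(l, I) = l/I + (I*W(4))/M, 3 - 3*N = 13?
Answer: -180735068/8043 ≈ -22471.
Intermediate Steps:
N = -10/3 (N = 1 - ⅓*13 = 1 - 13/3 = -10/3 ≈ -3.3333)
M = 28 (M = 34 + (-17 - 1*(-11)) = 34 + (-17 + 11) = 34 - 6 = 28)
a(l, I) = I/7 + l/I (a(l, I) = l/I + (I*4)/28 = l/I + (4*I)*(1/28) = l/I + I/7 = I/7 + l/I)
-22491 + a(212, (70 + N) + 61) = -22491 + (((70 - 10/3) + 61)/7 + 212/((70 - 10/3) + 61)) = -22491 + ((200/3 + 61)/7 + 212/(200/3 + 61)) = -22491 + ((⅐)*(383/3) + 212/(383/3)) = -22491 + (383/21 + 212*(3/383)) = -22491 + (383/21 + 636/383) = -22491 + 160045/8043 = -180735068/8043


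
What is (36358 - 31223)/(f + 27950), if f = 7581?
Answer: 5135/35531 ≈ 0.14452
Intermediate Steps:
(36358 - 31223)/(f + 27950) = (36358 - 31223)/(7581 + 27950) = 5135/35531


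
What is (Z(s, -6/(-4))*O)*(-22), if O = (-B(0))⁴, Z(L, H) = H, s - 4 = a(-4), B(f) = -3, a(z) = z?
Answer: -2673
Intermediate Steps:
s = 0 (s = 4 - 4 = 0)
O = 81 (O = (-1*(-3))⁴ = 3⁴ = 81)
(Z(s, -6/(-4))*O)*(-22) = (-6/(-4)*81)*(-22) = (-6*(-¼)*81)*(-22) = ((3/2)*81)*(-22) = (243/2)*(-22) = -2673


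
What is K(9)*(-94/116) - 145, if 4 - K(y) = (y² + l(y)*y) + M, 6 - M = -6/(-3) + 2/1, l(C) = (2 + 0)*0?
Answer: -4697/58 ≈ -80.983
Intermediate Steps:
l(C) = 0 (l(C) = 2*0 = 0)
M = 2 (M = 6 - (-6/(-3) + 2/1) = 6 - (-6*(-⅓) + 2*1) = 6 - (2 + 2) = 6 - 1*4 = 6 - 4 = 2)
K(y) = 2 - y² (K(y) = 4 - ((y² + 0*y) + 2) = 4 - ((y² + 0) + 2) = 4 - (y² + 2) = 4 - (2 + y²) = 4 + (-2 - y²) = 2 - y²)
K(9)*(-94/116) - 145 = (2 - 1*9²)*(-94/116) - 145 = (2 - 1*81)*(-94*1/116) - 145 = (2 - 81)*(-47/58) - 145 = -79*(-47/58) - 145 = 3713/58 - 145 = -4697/58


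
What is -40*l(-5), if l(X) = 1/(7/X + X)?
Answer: 25/4 ≈ 6.2500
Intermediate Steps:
l(X) = 1/(X + 7/X)
-40*l(-5) = -(-200)/(7 + (-5)**2) = -(-200)/(7 + 25) = -(-200)/32 = -40*(-5/32) = 25/4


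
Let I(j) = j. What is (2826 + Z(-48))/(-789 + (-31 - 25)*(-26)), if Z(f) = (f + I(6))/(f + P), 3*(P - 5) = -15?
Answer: 22615/5336 ≈ 4.2382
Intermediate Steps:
P = 0 (P = 5 + (⅓)*(-15) = 5 - 5 = 0)
Z(f) = (6 + f)/f (Z(f) = (f + 6)/(f + 0) = (6 + f)/f)
(2826 + Z(-48))/(-789 + (-31 - 25)*(-26)) = (2826 + (6 - 48)/(-48))/(-789 + (-31 - 25)*(-26)) = (2826 - 1/48*(-42))/(-789 - 56*(-26)) = (2826 + 7/8)/(-789 + 1456) = (22615/8)/667 = (22615/8)*(1/667) = 22615/5336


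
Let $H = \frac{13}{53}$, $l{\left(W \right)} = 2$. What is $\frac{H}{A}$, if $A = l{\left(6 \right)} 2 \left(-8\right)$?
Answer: $- \frac{13}{1696} \approx -0.0076651$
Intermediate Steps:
$A = -32$ ($A = 2 \cdot 2 \left(-8\right) = 4 \left(-8\right) = -32$)
$H = \frac{13}{53}$ ($H = 13 \cdot \frac{1}{53} = \frac{13}{53} \approx 0.24528$)
$\frac{H}{A} = \frac{13}{53 \left(-32\right)} = \frac{13}{53} \left(- \frac{1}{32}\right) = - \frac{13}{1696}$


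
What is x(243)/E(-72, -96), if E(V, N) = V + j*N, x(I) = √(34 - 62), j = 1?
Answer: -I*√7/84 ≈ -0.031497*I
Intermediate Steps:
x(I) = 2*I*√7 (x(I) = √(-28) = 2*I*√7)
E(V, N) = N + V (E(V, N) = V + 1*N = V + N = N + V)
x(243)/E(-72, -96) = (2*I*√7)/(-96 - 72) = (2*I*√7)/(-168) = (2*I*√7)*(-1/168) = -I*√7/84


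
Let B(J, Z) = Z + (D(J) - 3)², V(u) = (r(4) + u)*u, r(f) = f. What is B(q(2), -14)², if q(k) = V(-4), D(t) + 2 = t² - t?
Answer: 121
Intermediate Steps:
V(u) = u*(4 + u) (V(u) = (4 + u)*u = u*(4 + u))
D(t) = -2 + t² - t (D(t) = -2 + (t² - t) = -2 + t² - t)
q(k) = 0 (q(k) = -4*(4 - 4) = -4*0 = 0)
B(J, Z) = Z + (-5 + J² - J)² (B(J, Z) = Z + ((-2 + J² - J) - 3)² = Z + (-5 + J² - J)²)
B(q(2), -14)² = (-14 + (5 + 0 - 1*0²)²)² = (-14 + (5 + 0 - 1*0)²)² = (-14 + (5 + 0 + 0)²)² = (-14 + 5²)² = (-14 + 25)² = 11² = 121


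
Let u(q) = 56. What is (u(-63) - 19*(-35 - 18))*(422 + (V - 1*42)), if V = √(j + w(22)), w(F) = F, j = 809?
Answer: 403940 + 1063*√831 ≈ 4.3458e+5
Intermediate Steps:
V = √831 (V = √(809 + 22) = √831 ≈ 28.827)
(u(-63) - 19*(-35 - 18))*(422 + (V - 1*42)) = (56 - 19*(-35 - 18))*(422 + (√831 - 1*42)) = (56 - 19*(-53))*(422 + (√831 - 42)) = (56 + 1007)*(422 + (-42 + √831)) = 1063*(380 + √831) = 403940 + 1063*√831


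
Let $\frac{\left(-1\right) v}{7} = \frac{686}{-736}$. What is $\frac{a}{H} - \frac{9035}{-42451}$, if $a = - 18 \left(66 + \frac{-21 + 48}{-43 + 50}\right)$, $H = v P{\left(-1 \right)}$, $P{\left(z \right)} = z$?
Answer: $\frac{137656413581}{713473957} \approx 192.94$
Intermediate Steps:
$v = \frac{2401}{368}$ ($v = - 7 \frac{686}{-736} = - 7 \cdot 686 \left(- \frac{1}{736}\right) = \left(-7\right) \left(- \frac{343}{368}\right) = \frac{2401}{368} \approx 6.5245$)
$H = - \frac{2401}{368}$ ($H = \frac{2401}{368} \left(-1\right) = - \frac{2401}{368} \approx -6.5245$)
$a = - \frac{8802}{7}$ ($a = - 18 \left(66 + \frac{27}{7}\right) = \left(-18\right) \frac{489}{7} = - \frac{8802}{7} \approx -1257.4$)
$\frac{a}{H} - \frac{9035}{-42451} = - \frac{8802}{7 \left(- \frac{2401}{368}\right)} - \frac{9035}{-42451} = \left(- \frac{8802}{7}\right) \left(- \frac{368}{2401}\right) - - \frac{9035}{42451} = \frac{3239136}{16807} + \frac{9035}{42451} = \frac{137656413581}{713473957}$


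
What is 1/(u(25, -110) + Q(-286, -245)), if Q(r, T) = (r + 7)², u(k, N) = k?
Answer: 1/77866 ≈ 1.2843e-5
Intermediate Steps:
Q(r, T) = (7 + r)²
1/(u(25, -110) + Q(-286, -245)) = 1/(25 + (7 - 286)²) = 1/(25 + (-279)²) = 1/(25 + 77841) = 1/77866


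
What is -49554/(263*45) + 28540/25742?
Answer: -52102676/16925365 ≈ -3.0784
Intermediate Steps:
-49554/(263*45) + 28540/25742 = -49554/11835 + 28540*(1/25742) = -49554*1/11835 + 14270/12871 = -5506/1315 + 14270/12871 = -52102676/16925365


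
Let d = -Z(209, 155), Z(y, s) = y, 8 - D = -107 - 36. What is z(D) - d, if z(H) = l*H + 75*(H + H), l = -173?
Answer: -3264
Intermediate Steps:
D = 151 (D = 8 - (-107 - 36) = 8 - 1*(-143) = 8 + 143 = 151)
z(H) = -23*H (z(H) = -173*H + 75*(H + H) = -173*H + 75*(2*H) = -173*H + 150*H = -23*H)
d = -209 (d = -1*209 = -209)
z(D) - d = -23*151 - 1*(-209) = -3473 + 209 = -3264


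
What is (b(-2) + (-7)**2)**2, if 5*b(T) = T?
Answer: 59049/25 ≈ 2362.0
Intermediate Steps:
b(T) = T/5
(b(-2) + (-7)**2)**2 = ((1/5)*(-2) + (-7)**2)**2 = (-2/5 + 49)**2 = (243/5)**2 = 59049/25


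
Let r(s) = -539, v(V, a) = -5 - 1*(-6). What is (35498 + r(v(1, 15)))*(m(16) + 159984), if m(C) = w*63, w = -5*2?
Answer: 5570856486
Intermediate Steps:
v(V, a) = 1 (v(V, a) = -5 + 6 = 1)
w = -10
m(C) = -630 (m(C) = -10*63 = -630)
(35498 + r(v(1, 15)))*(m(16) + 159984) = (35498 - 539)*(-630 + 159984) = 34959*159354 = 5570856486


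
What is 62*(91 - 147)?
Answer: -3472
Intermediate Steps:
62*(91 - 147) = 62*(-56) = -3472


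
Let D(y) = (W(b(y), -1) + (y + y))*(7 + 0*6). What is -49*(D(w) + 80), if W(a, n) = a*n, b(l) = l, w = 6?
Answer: -5978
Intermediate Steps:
D(y) = 7*y (D(y) = (y*(-1) + (y + y))*(7 + 0*6) = (-y + 2*y)*(7 + 0) = y*7 = 7*y)
-49*(D(w) + 80) = -49*(7*6 + 80) = -49*(42 + 80) = -49*122 = -5978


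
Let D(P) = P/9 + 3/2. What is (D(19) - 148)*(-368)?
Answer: 478216/9 ≈ 53135.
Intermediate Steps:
D(P) = 3/2 + P/9 (D(P) = P*(1/9) + 3*(1/2) = P/9 + 3/2 = 3/2 + P/9)
(D(19) - 148)*(-368) = ((3/2 + (1/9)*19) - 148)*(-368) = ((3/2 + 19/9) - 148)*(-368) = (65/18 - 148)*(-368) = -2599/18*(-368) = 478216/9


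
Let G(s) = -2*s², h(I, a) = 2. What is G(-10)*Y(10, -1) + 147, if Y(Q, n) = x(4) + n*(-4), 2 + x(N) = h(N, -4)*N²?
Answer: -6653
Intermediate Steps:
x(N) = -2 + 2*N²
Y(Q, n) = 30 - 4*n (Y(Q, n) = (-2 + 2*4²) + n*(-4) = (-2 + 2*16) - 4*n = (-2 + 32) - 4*n = 30 - 4*n)
G(-10)*Y(10, -1) + 147 = (-2*(-10)²)*(30 - 4*(-1)) + 147 = (-2*100)*(30 + 4) + 147 = -200*34 + 147 = -6800 + 147 = -6653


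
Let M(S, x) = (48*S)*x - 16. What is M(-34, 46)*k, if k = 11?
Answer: -825968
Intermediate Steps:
M(S, x) = -16 + 48*S*x (M(S, x) = 48*S*x - 16 = -16 + 48*S*x)
M(-34, 46)*k = (-16 + 48*(-34)*46)*11 = (-16 - 75072)*11 = -75088*11 = -825968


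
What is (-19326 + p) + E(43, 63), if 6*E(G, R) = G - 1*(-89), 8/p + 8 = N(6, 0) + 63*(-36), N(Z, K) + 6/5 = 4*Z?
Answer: -108739452/5633 ≈ -19304.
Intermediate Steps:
N(Z, K) = -6/5 + 4*Z
p = -20/5633 (p = 8/(-8 + ((-6/5 + 4*6) + 63*(-36))) = 8/(-8 + ((-6/5 + 24) - 2268)) = 8/(-8 + (114/5 - 2268)) = 8/(-8 - 11226/5) = 8/(-11266/5) = 8*(-5/11266) = -20/5633 ≈ -0.0035505)
E(G, R) = 89/6 + G/6 (E(G, R) = (G - 1*(-89))/6 = (G + 89)/6 = (89 + G)/6 = 89/6 + G/6)
(-19326 + p) + E(43, 63) = (-19326 - 20/5633) + (89/6 + (1/6)*43) = -108863378/5633 + (89/6 + 43/6) = -108863378/5633 + 22 = -108739452/5633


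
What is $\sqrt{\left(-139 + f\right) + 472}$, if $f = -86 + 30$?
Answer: $\sqrt{277} \approx 16.643$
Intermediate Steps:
$f = -56$
$\sqrt{\left(-139 + f\right) + 472} = \sqrt{\left(-139 - 56\right) + 472} = \sqrt{-195 + 472} = \sqrt{277}$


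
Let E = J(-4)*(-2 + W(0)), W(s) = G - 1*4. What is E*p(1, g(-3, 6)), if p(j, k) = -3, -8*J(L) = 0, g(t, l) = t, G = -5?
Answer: 0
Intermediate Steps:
J(L) = 0 (J(L) = -⅛*0 = 0)
W(s) = -9 (W(s) = -5 - 1*4 = -5 - 4 = -9)
E = 0 (E = 0*(-2 - 9) = 0*(-11) = 0)
E*p(1, g(-3, 6)) = 0*(-3) = 0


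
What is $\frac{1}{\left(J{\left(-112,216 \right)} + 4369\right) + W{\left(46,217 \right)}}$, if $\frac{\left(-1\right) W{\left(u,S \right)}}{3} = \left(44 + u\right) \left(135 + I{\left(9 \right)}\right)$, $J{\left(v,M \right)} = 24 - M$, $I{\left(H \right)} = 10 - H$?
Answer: $- \frac{1}{32543} \approx -3.0729 \cdot 10^{-5}$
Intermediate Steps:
$W{\left(u,S \right)} = -17952 - 408 u$ ($W{\left(u,S \right)} = - 3 \left(44 + u\right) \left(135 + \left(10 - 9\right)\right) = - 3 \left(44 + u\right) \left(135 + 1\right) = - 3 \left(44 + u\right) 136 = - 3 \left(5984 + 136 u\right) = -17952 - 408 u$)
$\frac{1}{\left(J{\left(-112,216 \right)} + 4369\right) + W{\left(46,217 \right)}} = \frac{1}{\left(\left(24 - 216\right) + 4369\right) - 36720} = \frac{1}{\left(-192 + 4369\right) - 36720} = \frac{1}{4177 - 36720} = \frac{1}{-32543} = - \frac{1}{32543}$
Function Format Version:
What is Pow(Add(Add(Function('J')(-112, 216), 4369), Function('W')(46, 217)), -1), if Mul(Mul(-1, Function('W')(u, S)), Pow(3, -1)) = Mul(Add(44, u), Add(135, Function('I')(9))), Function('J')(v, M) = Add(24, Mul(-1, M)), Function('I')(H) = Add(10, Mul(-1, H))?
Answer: Rational(-1, 32543) ≈ -3.0729e-5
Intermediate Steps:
Function('W')(u, S) = Add(-17952, Mul(-408, u)) (Function('W')(u, S) = Mul(-3, Mul(Add(44, u), Add(135, Add(10, Mul(-1, 9))))) = Mul(-3, Mul(Add(44, u), Add(135, Add(10, -9)))) = Mul(-3, Mul(Add(44, u), Add(135, 1))) = Mul(-3, Mul(Add(44, u), 136)) = Mul(-3, Add(5984, Mul(136, u))) = Add(-17952, Mul(-408, u)))
Pow(Add(Add(Function('J')(-112, 216), 4369), Function('W')(46, 217)), -1) = Pow(Add(Add(Add(24, Mul(-1, 216)), 4369), Add(-17952, Mul(-408, 46))), -1) = Pow(Add(Add(Add(24, -216), 4369), Add(-17952, -18768)), -1) = Pow(Add(Add(-192, 4369), -36720), -1) = Pow(Add(4177, -36720), -1) = Pow(-32543, -1) = Rational(-1, 32543)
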